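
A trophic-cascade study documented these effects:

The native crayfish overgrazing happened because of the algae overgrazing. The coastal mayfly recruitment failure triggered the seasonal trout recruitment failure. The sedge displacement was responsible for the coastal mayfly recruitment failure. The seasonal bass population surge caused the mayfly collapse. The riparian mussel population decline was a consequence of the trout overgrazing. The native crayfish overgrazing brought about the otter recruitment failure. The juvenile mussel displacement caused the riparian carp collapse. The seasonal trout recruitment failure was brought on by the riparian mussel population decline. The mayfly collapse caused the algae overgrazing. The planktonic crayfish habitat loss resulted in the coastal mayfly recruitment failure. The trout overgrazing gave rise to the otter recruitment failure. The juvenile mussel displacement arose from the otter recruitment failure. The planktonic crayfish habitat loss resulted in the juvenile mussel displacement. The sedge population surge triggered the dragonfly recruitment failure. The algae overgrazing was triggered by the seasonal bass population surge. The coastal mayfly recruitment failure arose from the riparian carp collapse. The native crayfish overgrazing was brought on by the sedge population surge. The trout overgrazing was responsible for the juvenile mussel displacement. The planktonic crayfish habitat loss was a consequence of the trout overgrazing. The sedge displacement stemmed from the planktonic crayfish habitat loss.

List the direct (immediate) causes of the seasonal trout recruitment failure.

the coastal mayfly recruitment failure, the riparian mussel population decline

Upstream contributors include the trout overgrazing, the seasonal bass population surge, the mayfly collapse, the sedge population surge, the algae overgrazing, the native crayfish overgrazing, the planktonic crayfish habitat loss, the sedge displacement, the otter recruitment failure, the juvenile mussel displacement, the riparian carp collapse, but only the coastal mayfly recruitment failure, the riparian mussel population decline feed directly into the seasonal trout recruitment failure.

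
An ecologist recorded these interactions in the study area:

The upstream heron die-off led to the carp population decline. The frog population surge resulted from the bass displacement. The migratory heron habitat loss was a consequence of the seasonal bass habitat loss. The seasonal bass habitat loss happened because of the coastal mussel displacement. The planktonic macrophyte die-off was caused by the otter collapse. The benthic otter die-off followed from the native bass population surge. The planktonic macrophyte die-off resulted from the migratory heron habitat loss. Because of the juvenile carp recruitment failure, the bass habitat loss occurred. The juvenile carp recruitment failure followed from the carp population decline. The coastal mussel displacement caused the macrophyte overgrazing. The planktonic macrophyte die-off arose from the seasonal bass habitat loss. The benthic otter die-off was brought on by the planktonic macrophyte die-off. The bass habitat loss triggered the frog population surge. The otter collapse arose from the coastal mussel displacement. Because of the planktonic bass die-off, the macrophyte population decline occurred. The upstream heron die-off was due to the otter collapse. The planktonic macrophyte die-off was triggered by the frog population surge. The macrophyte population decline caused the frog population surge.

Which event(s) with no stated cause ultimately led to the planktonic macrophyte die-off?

the bass displacement, the coastal mussel displacement, the planktonic bass die-off

Tracing upstream from the planktonic macrophyte die-off: the planktonic macrophyte die-off ← the seasonal bass habitat loss ← the coastal mussel displacement.
A separate upstream branch: the planktonic macrophyte die-off ← the frog population surge ← the bass displacement.
A separate upstream branch: the planktonic macrophyte die-off ← the frog population surge ← the macrophyte population decline ← the planktonic bass die-off.
Each of those chain origins has no stated cause.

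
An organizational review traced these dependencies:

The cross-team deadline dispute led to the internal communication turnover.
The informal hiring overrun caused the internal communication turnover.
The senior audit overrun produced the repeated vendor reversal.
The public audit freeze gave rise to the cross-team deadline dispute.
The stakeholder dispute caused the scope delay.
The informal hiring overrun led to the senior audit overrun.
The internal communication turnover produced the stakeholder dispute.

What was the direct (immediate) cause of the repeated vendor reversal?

the senior audit overrun

Upstream contributors include the informal hiring overrun, but only the senior audit overrun feeds directly into the repeated vendor reversal.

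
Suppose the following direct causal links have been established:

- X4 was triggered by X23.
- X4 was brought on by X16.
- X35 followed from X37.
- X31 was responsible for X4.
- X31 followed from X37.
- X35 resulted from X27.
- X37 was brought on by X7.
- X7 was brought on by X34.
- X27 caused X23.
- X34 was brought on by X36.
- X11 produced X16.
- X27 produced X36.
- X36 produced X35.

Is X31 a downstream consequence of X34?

There is a causal chain: X34 → X7 → X37 → X31.

Yes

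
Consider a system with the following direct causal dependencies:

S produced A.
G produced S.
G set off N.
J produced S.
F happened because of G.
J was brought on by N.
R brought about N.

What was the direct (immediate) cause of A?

S

Upstream contributors include G, R, N, J, but only S feeds directly into A.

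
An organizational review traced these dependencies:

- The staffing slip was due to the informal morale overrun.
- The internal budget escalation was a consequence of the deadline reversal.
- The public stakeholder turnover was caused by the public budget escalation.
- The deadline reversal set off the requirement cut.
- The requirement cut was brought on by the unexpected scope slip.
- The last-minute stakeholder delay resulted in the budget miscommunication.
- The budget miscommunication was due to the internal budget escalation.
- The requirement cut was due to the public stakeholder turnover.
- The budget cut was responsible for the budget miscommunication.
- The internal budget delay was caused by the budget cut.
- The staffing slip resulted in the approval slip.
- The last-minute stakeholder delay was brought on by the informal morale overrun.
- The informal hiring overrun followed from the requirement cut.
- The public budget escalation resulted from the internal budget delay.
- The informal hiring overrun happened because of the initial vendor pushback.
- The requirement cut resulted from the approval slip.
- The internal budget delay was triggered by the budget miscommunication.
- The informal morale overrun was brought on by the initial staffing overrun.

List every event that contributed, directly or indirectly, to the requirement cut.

the approval slip, the budget cut, the budget miscommunication, the deadline reversal, the informal morale overrun, the initial staffing overrun, the internal budget delay, the internal budget escalation, the last-minute stakeholder delay, the public budget escalation, the public stakeholder turnover, the staffing slip, the unexpected scope slip

Immediate causes of the requirement cut: the deadline reversal, the unexpected scope slip, the approval slip, the public stakeholder turnover.
Further upstream: the initial staffing overrun, the informal morale overrun, the staffing slip, the budget cut, the last-minute stakeholder delay, the internal budget escalation, the budget miscommunication, the internal budget delay, the public budget escalation.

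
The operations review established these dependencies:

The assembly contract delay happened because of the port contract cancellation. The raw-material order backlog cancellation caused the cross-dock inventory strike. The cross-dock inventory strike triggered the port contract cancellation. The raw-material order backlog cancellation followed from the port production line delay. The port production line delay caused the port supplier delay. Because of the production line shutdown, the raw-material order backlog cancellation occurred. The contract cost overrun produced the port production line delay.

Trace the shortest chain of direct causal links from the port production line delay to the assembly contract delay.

the port production line delay → the raw-material order backlog cancellation → the cross-dock inventory strike → the port contract cancellation → the assembly contract delay

the port production line delay → the raw-material order backlog cancellation
the raw-material order backlog cancellation → the cross-dock inventory strike
the cross-dock inventory strike → the port contract cancellation
the port contract cancellation → the assembly contract delay
Length: 4 steps.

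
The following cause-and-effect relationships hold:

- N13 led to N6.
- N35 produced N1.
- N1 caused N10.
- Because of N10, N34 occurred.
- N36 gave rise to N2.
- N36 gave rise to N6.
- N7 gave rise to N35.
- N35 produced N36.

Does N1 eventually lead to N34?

Yes

There is a causal chain: N1 → N10 → N34.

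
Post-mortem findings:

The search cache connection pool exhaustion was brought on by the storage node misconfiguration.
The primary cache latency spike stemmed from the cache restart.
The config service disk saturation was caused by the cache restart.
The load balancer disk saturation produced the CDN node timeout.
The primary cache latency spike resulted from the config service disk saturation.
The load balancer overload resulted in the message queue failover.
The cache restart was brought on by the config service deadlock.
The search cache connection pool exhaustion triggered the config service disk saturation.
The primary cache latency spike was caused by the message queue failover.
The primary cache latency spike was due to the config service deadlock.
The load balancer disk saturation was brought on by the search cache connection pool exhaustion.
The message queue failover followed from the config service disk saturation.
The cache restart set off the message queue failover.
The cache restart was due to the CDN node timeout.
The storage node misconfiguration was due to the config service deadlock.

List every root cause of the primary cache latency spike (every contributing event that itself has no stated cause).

the config service deadlock, the load balancer overload

Tracing upstream from the primary cache latency spike: the primary cache latency spike ← the config service deadlock.
A separate upstream branch: the primary cache latency spike ← the message queue failover ← the load balancer overload.
Each of those chain origins has no stated cause.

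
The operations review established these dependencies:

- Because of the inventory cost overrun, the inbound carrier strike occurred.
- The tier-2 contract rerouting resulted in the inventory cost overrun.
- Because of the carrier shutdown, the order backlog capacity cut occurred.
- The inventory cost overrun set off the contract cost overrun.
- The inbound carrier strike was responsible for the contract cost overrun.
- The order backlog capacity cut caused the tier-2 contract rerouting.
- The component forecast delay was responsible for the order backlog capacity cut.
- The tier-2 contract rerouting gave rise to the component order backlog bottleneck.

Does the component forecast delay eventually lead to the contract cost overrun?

There is a causal chain: the component forecast delay → the order backlog capacity cut → the tier-2 contract rerouting → the inventory cost overrun → the contract cost overrun.

Yes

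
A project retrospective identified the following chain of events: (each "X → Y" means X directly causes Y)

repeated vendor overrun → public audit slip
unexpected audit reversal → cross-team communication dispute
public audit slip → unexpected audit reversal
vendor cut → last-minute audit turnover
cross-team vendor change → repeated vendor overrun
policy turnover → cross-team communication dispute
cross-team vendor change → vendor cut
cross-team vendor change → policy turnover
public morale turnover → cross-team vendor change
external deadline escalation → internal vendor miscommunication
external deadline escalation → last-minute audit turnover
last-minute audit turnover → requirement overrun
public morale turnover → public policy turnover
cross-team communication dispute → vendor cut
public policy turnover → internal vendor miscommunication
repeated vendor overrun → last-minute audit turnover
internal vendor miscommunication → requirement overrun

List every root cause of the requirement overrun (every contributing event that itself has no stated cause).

the external deadline escalation, the public morale turnover

Tracing upstream from the requirement overrun: the requirement overrun ← the internal vendor miscommunication ← the public policy turnover ← the public morale turnover.
A separate upstream branch: the requirement overrun ← the internal vendor miscommunication ← the external deadline escalation.
Each of those chain origins has no stated cause.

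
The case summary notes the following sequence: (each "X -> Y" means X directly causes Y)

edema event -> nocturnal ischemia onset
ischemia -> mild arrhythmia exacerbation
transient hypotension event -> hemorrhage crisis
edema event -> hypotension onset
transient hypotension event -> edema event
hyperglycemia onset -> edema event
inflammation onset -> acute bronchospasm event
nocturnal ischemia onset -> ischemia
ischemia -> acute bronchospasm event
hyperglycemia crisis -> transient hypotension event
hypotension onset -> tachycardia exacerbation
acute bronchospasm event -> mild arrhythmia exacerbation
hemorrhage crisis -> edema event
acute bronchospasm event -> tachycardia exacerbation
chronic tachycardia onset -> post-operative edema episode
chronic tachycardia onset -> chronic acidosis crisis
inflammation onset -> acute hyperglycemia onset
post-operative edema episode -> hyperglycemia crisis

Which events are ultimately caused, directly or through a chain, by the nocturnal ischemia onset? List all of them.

the acute bronchospasm event, the ischemia, the mild arrhythmia exacerbation, the tachycardia exacerbation

Direct effects: the ischemia.
2 steps out: the acute bronchospasm event, the mild arrhythmia exacerbation.
3 steps out: the tachycardia exacerbation.
Not reachable from it: the chronic tachycardia onset, the inflammation onset, the acute hyperglycemia onset, the chronic acidosis crisis, the post-operative edema episode, the hyperglycemia crisis, the transient hypotension event, the hyperglycemia onset, the hemorrhage crisis, the edema event, the hypotension onset.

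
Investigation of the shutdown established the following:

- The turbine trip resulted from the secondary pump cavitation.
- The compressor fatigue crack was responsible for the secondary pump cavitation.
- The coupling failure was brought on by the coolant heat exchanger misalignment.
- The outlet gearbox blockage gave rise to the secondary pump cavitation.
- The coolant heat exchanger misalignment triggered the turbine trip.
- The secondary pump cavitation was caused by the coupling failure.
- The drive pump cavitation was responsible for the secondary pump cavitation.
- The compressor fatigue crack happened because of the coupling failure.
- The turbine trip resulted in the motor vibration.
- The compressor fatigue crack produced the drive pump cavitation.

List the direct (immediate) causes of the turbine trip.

Upstream contributors include the coupling failure, the compressor fatigue crack, the drive pump cavitation, the outlet gearbox blockage, but only the coolant heat exchanger misalignment, the secondary pump cavitation feed directly into the turbine trip.

the coolant heat exchanger misalignment, the secondary pump cavitation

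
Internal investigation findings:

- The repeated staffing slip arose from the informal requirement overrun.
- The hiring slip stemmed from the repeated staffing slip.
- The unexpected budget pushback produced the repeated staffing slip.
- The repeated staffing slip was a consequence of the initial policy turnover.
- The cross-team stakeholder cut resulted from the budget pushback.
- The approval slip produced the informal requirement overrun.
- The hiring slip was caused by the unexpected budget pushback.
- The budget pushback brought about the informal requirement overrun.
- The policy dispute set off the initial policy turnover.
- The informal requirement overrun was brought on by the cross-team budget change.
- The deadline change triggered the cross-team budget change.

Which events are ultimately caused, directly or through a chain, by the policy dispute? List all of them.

Direct effects: the initial policy turnover.
2 steps out: the repeated staffing slip.
3 steps out: the hiring slip.
Not reachable from it: the budget pushback, the cross-team stakeholder cut, the deadline change, the approval slip, the cross-team budget change, the informal requirement overrun, the unexpected budget pushback.

the hiring slip, the initial policy turnover, the repeated staffing slip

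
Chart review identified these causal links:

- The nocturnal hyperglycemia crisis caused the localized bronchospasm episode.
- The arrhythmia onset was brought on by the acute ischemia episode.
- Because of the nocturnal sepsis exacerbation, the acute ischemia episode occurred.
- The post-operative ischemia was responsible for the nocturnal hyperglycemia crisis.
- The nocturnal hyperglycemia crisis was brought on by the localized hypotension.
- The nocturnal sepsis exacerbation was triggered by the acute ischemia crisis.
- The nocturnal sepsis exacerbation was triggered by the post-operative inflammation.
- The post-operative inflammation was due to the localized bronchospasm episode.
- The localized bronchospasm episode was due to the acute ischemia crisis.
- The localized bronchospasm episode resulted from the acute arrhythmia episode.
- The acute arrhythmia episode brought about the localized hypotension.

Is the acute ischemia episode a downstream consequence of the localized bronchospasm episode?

Yes

There is a causal chain: the localized bronchospasm episode → the post-operative inflammation → the nocturnal sepsis exacerbation → the acute ischemia episode.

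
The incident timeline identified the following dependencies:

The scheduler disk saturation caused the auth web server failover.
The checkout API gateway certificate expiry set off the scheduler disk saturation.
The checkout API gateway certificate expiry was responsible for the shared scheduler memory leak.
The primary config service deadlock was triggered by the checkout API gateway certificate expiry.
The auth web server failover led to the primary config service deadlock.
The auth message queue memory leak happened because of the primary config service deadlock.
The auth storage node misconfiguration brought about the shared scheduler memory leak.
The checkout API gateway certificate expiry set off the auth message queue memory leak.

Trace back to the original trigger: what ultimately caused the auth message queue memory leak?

the checkout API gateway certificate expiry

Tracing upstream from the auth message queue memory leak: the auth message queue memory leak ← the checkout API gateway certificate expiry.
The checkout API gateway certificate expiry has no stated cause, so it is the root.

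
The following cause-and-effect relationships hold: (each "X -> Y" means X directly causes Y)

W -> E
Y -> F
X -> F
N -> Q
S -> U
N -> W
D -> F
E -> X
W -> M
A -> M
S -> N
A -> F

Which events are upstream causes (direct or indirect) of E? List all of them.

N, S, W

Immediate cause of E: W.
Further upstream: S, N.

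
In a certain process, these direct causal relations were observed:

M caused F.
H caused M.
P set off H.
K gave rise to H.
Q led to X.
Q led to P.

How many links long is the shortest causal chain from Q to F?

Shortest chain: Q → P → H → M → F.

4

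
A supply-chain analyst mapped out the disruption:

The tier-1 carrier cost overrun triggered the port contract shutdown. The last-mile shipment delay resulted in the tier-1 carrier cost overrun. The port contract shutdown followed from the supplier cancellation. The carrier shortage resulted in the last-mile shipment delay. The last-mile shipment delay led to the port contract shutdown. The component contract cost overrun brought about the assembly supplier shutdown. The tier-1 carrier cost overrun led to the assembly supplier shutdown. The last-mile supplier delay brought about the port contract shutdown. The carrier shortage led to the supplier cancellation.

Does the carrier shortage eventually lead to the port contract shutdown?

There is a causal chain: the carrier shortage → the supplier cancellation → the port contract shutdown.

Yes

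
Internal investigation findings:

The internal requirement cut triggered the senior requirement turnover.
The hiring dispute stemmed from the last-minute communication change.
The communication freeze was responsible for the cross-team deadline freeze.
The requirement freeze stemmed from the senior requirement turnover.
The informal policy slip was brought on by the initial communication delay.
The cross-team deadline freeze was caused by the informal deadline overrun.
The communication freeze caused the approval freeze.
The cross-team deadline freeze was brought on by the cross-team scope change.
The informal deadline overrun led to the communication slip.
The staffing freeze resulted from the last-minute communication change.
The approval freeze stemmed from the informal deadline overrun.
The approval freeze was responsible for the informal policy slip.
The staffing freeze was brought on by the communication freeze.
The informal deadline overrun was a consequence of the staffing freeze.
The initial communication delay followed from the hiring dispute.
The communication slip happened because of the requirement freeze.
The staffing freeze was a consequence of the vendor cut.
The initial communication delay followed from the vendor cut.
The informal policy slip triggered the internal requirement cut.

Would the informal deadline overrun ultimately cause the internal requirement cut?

Yes

There is a causal chain: the informal deadline overrun → the approval freeze → the informal policy slip → the internal requirement cut.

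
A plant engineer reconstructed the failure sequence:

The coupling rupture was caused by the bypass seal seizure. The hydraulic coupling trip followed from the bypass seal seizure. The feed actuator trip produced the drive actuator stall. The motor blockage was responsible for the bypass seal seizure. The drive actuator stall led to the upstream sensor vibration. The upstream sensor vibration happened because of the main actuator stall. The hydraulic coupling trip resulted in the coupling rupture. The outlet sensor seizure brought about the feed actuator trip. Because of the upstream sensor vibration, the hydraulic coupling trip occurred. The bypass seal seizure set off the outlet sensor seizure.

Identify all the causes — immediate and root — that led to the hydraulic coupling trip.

the bypass seal seizure, the drive actuator stall, the feed actuator trip, the main actuator stall, the motor blockage, the outlet sensor seizure, the upstream sensor vibration

Immediate causes of the hydraulic coupling trip: the bypass seal seizure, the upstream sensor vibration.
Further upstream: the motor blockage, the outlet sensor seizure, the feed actuator trip, the drive actuator stall, the main actuator stall.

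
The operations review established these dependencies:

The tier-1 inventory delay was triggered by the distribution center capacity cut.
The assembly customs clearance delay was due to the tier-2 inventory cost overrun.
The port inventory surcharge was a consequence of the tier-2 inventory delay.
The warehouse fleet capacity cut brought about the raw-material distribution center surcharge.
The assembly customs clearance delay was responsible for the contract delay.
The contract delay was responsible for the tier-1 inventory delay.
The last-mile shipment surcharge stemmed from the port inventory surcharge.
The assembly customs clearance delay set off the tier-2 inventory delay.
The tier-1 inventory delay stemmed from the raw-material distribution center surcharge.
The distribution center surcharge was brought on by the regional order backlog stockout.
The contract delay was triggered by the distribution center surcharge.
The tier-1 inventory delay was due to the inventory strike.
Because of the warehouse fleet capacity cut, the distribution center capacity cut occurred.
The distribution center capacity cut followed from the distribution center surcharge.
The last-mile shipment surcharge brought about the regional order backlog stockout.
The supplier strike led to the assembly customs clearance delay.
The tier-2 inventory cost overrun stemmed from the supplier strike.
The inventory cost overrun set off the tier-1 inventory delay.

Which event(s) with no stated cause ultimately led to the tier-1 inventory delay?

the inventory cost overrun, the inventory strike, the supplier strike, the warehouse fleet capacity cut

Tracing upstream from the tier-1 inventory delay: the tier-1 inventory delay ← the contract delay ← the assembly customs clearance delay ← the supplier strike.
A separate upstream branch: the tier-1 inventory delay ← the raw-material distribution center surcharge ← the warehouse fleet capacity cut.
A separate upstream branch: the tier-1 inventory delay ← the inventory cost overrun.
A separate upstream branch: the tier-1 inventory delay ← the inventory strike.
Each of those chain origins has no stated cause.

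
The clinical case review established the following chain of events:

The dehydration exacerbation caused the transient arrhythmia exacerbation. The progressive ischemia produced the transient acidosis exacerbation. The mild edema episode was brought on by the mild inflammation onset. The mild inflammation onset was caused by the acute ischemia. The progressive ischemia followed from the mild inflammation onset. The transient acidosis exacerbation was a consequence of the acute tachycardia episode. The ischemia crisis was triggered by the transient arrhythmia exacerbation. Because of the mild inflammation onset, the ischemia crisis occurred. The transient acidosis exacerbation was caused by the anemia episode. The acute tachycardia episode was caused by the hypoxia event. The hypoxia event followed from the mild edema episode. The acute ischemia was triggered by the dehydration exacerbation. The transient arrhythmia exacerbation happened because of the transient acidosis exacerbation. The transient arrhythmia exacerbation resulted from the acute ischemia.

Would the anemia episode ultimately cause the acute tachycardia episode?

No

The anemia episode leads to the transient acidosis exacerbation, the transient arrhythmia exacerbation, the ischemia crisis; the acute tachycardia episode is not among them.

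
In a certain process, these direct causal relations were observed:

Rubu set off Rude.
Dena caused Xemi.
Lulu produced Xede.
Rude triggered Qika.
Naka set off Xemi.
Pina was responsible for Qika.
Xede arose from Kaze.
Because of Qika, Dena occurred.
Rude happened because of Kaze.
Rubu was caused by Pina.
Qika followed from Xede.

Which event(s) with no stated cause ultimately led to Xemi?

Kaze, Lulu, Naka, Pina

Tracing upstream from Xemi: Xemi ← Dena ← Qika ← Pina.
A separate upstream branch: Xemi ← Dena ← Qika ← Xede ← Kaze.
A separate upstream branch: Xemi ← Dena ← Qika ← Xede ← Lulu.
A separate upstream branch: Xemi ← Naka.
Each of those chain origins has no stated cause.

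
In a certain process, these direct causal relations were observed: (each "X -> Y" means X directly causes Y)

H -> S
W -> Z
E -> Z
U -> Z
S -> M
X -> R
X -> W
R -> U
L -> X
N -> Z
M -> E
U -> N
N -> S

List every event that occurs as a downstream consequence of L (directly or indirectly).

Direct effects: X.
2 steps out: R, W.
3 steps out: U, Z.
4 steps out: N.
5 steps out: S.
6 steps out: M.
7 steps out: E.
Not reachable from it: H.

E, M, N, R, S, U, W, X, Z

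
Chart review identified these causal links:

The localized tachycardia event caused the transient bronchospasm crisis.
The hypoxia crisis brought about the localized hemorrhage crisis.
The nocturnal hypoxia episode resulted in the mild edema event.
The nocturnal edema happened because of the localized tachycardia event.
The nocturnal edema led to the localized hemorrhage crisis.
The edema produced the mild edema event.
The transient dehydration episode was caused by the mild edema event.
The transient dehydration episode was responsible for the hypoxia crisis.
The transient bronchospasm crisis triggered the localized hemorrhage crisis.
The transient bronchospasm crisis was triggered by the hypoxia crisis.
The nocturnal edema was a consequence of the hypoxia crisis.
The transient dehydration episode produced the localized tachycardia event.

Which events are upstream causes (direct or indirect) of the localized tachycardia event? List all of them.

the edema, the mild edema event, the nocturnal hypoxia episode, the transient dehydration episode

Immediate cause of the localized tachycardia event: the transient dehydration episode.
Further upstream: the edema, the mild edema event, the nocturnal hypoxia episode.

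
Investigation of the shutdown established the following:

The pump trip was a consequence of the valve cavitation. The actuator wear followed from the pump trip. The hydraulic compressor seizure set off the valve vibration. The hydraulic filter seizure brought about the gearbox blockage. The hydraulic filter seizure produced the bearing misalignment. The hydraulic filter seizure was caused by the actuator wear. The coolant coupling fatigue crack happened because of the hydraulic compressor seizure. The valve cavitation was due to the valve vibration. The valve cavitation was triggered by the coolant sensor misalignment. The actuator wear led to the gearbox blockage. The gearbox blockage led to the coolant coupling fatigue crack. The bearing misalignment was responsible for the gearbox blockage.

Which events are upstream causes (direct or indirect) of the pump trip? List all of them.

the coolant sensor misalignment, the hydraulic compressor seizure, the valve cavitation, the valve vibration

Immediate cause of the pump trip: the valve cavitation.
Further upstream: the coolant sensor misalignment, the hydraulic compressor seizure, the valve vibration.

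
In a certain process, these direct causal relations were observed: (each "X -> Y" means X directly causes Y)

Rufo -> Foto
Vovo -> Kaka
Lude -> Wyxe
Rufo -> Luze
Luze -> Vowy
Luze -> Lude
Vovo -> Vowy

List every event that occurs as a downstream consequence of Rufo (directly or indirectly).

Direct effects: Luze, Foto.
2 steps out: Vowy, Lude.
3 steps out: Wyxe.
Not reachable from it: Vovo, Kaka.

Foto, Lude, Luze, Vowy, Wyxe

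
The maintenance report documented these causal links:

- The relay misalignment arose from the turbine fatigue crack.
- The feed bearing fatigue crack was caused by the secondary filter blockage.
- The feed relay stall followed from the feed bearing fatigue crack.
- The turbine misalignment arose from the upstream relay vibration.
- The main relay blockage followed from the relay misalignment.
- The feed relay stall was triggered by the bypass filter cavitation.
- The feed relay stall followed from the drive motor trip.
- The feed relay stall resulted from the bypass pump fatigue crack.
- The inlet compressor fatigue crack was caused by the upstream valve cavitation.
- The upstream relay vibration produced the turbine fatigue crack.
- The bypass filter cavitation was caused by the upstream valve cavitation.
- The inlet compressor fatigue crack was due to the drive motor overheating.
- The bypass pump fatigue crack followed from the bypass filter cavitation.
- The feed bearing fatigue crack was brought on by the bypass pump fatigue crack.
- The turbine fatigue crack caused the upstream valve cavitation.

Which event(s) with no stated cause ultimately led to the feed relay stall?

Tracing upstream from the feed relay stall: the feed relay stall ← the bypass filter cavitation ← the upstream valve cavitation ← the turbine fatigue crack ← the upstream relay vibration.
A separate upstream branch: the feed relay stall ← the drive motor trip.
A separate upstream branch: the feed relay stall ← the feed bearing fatigue crack ← the secondary filter blockage.
Each of those chain origins has no stated cause.

the drive motor trip, the secondary filter blockage, the upstream relay vibration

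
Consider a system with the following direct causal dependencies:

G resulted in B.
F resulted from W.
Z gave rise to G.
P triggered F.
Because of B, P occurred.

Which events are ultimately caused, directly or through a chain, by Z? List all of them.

B, F, G, P

Direct effects: G.
2 steps out: B.
3 steps out: P.
4 steps out: F.
Not reachable from it: W.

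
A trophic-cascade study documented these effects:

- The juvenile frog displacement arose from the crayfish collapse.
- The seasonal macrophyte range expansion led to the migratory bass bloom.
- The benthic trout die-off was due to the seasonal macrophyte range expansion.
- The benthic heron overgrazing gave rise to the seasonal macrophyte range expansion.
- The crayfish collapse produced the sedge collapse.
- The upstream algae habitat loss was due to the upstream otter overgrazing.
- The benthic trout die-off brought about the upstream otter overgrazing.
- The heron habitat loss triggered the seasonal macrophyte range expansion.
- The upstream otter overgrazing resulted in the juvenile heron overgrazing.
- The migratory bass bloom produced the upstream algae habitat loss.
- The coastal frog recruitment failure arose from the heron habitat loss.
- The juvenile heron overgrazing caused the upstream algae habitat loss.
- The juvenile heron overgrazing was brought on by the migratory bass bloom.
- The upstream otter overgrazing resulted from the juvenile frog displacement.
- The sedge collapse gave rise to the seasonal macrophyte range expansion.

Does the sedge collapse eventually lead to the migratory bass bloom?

There is a causal chain: the sedge collapse → the seasonal macrophyte range expansion → the migratory bass bloom.

Yes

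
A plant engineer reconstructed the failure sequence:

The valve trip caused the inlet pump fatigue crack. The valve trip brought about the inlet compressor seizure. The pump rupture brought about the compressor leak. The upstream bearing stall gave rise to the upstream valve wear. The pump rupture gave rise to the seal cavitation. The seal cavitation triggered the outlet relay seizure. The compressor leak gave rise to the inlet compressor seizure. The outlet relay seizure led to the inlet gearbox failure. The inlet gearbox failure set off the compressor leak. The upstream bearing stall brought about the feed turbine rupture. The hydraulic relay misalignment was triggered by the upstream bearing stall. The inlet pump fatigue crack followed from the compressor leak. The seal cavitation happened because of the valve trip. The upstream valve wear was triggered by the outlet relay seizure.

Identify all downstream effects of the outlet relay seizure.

Direct effects: the inlet gearbox failure, the upstream valve wear.
2 steps out: the compressor leak.
3 steps out: the inlet compressor seizure, the inlet pump fatigue crack.
Not reachable from it: the upstream bearing stall, the hydraulic relay misalignment, the pump rupture, the feed turbine rupture, the valve trip, the seal cavitation.

the compressor leak, the inlet compressor seizure, the inlet gearbox failure, the inlet pump fatigue crack, the upstream valve wear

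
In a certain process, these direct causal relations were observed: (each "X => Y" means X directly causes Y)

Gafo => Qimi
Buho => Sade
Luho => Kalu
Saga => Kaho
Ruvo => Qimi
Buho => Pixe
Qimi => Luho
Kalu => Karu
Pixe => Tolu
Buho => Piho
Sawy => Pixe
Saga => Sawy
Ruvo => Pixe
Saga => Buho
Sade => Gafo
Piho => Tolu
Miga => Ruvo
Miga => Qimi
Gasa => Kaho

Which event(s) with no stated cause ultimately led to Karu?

Tracing upstream from Karu: Karu ← Kalu ← Luho ← Qimi ← Gafo ← Sade ← Buho ← Saga.
A separate upstream branch: Karu ← Kalu ← Luho ← Qimi ← Miga.
Each of those chain origins has no stated cause.

Miga, Saga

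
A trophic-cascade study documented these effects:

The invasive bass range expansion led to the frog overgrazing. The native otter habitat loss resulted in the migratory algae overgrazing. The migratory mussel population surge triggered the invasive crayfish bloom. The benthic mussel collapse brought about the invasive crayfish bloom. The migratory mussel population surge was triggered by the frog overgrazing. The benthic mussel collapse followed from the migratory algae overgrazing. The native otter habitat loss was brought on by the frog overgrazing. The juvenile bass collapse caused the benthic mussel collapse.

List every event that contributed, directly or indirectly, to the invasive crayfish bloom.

the benthic mussel collapse, the frog overgrazing, the invasive bass range expansion, the juvenile bass collapse, the migratory algae overgrazing, the migratory mussel population surge, the native otter habitat loss

Immediate causes of the invasive crayfish bloom: the migratory mussel population surge, the benthic mussel collapse.
Further upstream: the invasive bass range expansion, the frog overgrazing, the native otter habitat loss, the migratory algae overgrazing, the juvenile bass collapse.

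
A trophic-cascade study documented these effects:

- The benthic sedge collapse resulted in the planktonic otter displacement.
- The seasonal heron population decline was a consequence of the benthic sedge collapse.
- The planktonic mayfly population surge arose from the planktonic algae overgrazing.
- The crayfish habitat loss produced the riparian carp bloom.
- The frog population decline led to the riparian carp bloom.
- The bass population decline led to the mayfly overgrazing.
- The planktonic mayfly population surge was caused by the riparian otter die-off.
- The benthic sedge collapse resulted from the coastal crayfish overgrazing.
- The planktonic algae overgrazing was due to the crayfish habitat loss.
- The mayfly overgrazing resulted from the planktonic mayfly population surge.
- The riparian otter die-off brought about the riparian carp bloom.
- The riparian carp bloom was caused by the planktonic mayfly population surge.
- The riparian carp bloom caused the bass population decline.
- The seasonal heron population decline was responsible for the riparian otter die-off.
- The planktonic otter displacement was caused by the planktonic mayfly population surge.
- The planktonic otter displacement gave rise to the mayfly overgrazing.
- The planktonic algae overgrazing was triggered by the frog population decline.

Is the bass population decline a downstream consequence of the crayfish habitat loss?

Yes

There is a causal chain: the crayfish habitat loss → the riparian carp bloom → the bass population decline.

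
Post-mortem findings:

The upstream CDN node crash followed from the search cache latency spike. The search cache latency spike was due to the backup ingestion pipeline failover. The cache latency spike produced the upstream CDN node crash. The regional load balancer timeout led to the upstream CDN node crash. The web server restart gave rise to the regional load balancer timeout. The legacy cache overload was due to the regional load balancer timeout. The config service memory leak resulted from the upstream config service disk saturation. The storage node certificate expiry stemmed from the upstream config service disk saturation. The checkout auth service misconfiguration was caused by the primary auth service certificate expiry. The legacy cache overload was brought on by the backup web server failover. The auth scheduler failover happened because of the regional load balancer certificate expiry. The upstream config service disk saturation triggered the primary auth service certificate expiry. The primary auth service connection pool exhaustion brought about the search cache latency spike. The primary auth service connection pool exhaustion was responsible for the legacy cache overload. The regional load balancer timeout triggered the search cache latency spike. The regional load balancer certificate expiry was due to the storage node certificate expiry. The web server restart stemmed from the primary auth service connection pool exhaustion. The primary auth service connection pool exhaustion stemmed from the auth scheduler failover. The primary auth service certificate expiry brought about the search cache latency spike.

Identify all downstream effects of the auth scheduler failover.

the legacy cache overload, the primary auth service connection pool exhaustion, the regional load balancer timeout, the search cache latency spike, the upstream CDN node crash, the web server restart

Direct effects: the primary auth service connection pool exhaustion.
2 steps out: the web server restart, the legacy cache overload, the search cache latency spike.
3 steps out: the regional load balancer timeout, the upstream CDN node crash.
Not reachable from it: the upstream config service disk saturation, the primary auth service certificate expiry, the checkout auth service misconfiguration, the config service memory leak, the storage node certificate expiry, the regional load balancer certificate expiry, the backup web server failover, the backup ingestion pipeline failover, the cache latency spike.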